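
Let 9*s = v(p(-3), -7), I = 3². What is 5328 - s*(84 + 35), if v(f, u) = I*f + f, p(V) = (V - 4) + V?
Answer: 59852/9 ≈ 6650.2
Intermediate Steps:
I = 9
p(V) = -4 + 2*V (p(V) = (-4 + V) + V = -4 + 2*V)
v(f, u) = 10*f (v(f, u) = 9*f + f = 10*f)
s = -100/9 (s = (10*(-4 + 2*(-3)))/9 = (10*(-4 - 6))/9 = (10*(-10))/9 = (⅑)*(-100) = -100/9 ≈ -11.111)
5328 - s*(84 + 35) = 5328 - (-100)*(84 + 35)/9 = 5328 - (-100)*119/9 = 5328 - 1*(-11900/9) = 5328 + 11900/9 = 59852/9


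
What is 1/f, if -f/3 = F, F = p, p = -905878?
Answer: 1/2717634 ≈ 3.6797e-7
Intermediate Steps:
F = -905878
f = 2717634 (f = -3*(-905878) = 2717634)
1/f = 1/2717634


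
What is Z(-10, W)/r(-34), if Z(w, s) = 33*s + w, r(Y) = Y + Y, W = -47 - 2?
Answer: 1627/68 ≈ 23.926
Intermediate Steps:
W = -49
r(Y) = 2*Y
Z(w, s) = w + 33*s
Z(-10, W)/r(-34) = (-10 + 33*(-49))/((2*(-34))) = (-10 - 1617)/(-68) = -1627*(-1/68) = 1627/68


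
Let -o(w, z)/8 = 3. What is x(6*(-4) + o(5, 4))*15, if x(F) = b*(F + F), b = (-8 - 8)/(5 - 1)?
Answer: 5760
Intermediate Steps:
b = -4 (b = -16/4 = -16*¼ = -4)
o(w, z) = -24 (o(w, z) = -8*3 = -24)
x(F) = -8*F (x(F) = -4*(F + F) = -8*F)
x(6*(-4) + o(5, 4))*15 = -8*(6*(-4) - 24)*15 = -8*(-24 - 24)*15 = -8*(-48)*15 = 384*15 = 5760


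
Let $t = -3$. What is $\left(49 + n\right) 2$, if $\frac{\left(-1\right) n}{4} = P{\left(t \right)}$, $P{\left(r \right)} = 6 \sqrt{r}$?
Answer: $98 - 48 i \sqrt{3} \approx 98.0 - 83.138 i$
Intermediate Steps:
$n = - 24 i \sqrt{3}$ ($n = - 4 \cdot 6 \sqrt{-3} = - 4 \cdot 6 i \sqrt{3} = - 24 i \sqrt{3} \approx - 41.569 i$)
$\left(49 + n\right) 2 = \left(49 - 24 i \sqrt{3}\right) 2 = 98 - 48 i \sqrt{3}$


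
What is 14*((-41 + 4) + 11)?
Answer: -364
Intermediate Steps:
14*((-41 + 4) + 11) = 14*(-37 + 11) = 14*(-26) = -364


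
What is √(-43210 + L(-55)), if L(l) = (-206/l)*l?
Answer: 18*I*√134 ≈ 208.36*I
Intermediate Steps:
L(l) = -206
√(-43210 + L(-55)) = √(-43210 - 206) = √(-43416) = 18*I*√134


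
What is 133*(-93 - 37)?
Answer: -17290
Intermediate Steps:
133*(-93 - 37) = 133*(-130) = -17290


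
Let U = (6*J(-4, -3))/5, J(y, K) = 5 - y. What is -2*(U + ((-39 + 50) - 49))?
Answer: 272/5 ≈ 54.400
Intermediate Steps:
U = 54/5 (U = (6*(5 - 1*(-4)))/5 = (6*(5 + 4))*(1/5) = (6*9)*(1/5) = 54*(1/5) = 54/5 ≈ 10.800)
-2*(U + ((-39 + 50) - 49)) = -2*(54/5 + ((-39 + 50) - 49)) = -2*(54/5 + (11 - 49)) = -2*(54/5 - 38) = -2*(-136/5) = 272/5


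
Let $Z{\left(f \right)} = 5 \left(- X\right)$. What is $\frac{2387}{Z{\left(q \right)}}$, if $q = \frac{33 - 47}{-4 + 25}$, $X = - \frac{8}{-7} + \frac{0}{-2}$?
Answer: $- \frac{16709}{40} \approx -417.73$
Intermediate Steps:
$X = \frac{8}{7}$ ($X = \left(-8\right) \left(- \frac{1}{7}\right) + 0 \left(- \frac{1}{2}\right) = \frac{8}{7} + 0 = \frac{8}{7} \approx 1.1429$)
$q = - \frac{2}{3}$ ($q = - \frac{14}{21} = \left(-14\right) \frac{1}{21} = - \frac{2}{3} \approx -0.66667$)
$Z{\left(f \right)} = - \frac{40}{7}$ ($Z{\left(f \right)} = 5 \left(\left(-1\right) \frac{8}{7}\right) = 5 \left(- \frac{8}{7}\right) = - \frac{40}{7}$)
$\frac{2387}{Z{\left(q \right)}} = \frac{2387}{- \frac{40}{7}} = 2387 \left(- \frac{7}{40}\right) = - \frac{16709}{40}$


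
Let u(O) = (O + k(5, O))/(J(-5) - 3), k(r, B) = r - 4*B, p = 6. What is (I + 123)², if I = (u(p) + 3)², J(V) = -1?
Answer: 6723649/256 ≈ 26264.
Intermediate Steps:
u(O) = -5/4 + 3*O/4 (u(O) = (O + (5 - 4*O))/(-1 - 3) = (5 - 3*O)/(-4) = (5 - 3*O)*(-¼) = -5/4 + 3*O/4)
I = 625/16 (I = ((-5/4 + (¾)*6) + 3)² = ((-5/4 + 9/2) + 3)² = (13/4 + 3)² = (25/4)² = 625/16 ≈ 39.063)
(I + 123)² = (625/16 + 123)² = (2593/16)² = 6723649/256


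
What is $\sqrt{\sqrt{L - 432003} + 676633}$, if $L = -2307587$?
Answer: $\sqrt{676633 + 7 i \sqrt{55910}} \approx 822.58 + 1.006 i$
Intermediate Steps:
$\sqrt{\sqrt{L - 432003} + 676633} = \sqrt{\sqrt{-2307587 - 432003} + 676633} = \sqrt{\sqrt{-2739590} + 676633} = \sqrt{7 i \sqrt{55910} + 676633} = \sqrt{676633 + 7 i \sqrt{55910}}$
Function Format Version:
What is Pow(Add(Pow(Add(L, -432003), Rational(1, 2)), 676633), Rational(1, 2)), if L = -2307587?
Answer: Pow(Add(676633, Mul(7, I, Pow(55910, Rational(1, 2)))), Rational(1, 2)) ≈ Add(822.58, Mul(1.006, I))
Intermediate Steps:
Pow(Add(Pow(Add(L, -432003), Rational(1, 2)), 676633), Rational(1, 2)) = Pow(Add(Pow(Add(-2307587, -432003), Rational(1, 2)), 676633), Rational(1, 2)) = Pow(Add(Pow(-2739590, Rational(1, 2)), 676633), Rational(1, 2)) = Pow(Add(Mul(7, I, Pow(55910, Rational(1, 2))), 676633), Rational(1, 2)) = Pow(Add(676633, Mul(7, I, Pow(55910, Rational(1, 2)))), Rational(1, 2))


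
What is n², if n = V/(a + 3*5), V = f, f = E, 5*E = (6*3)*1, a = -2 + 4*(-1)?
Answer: 4/25 ≈ 0.16000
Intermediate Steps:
a = -6 (a = -2 - 4 = -6)
E = 18/5 (E = ((6*3)*1)/5 = (18*1)/5 = (⅕)*18 = 18/5 ≈ 3.6000)
f = 18/5 ≈ 3.6000
V = 18/5 ≈ 3.6000
n = ⅖ (n = 18/(5*(-6 + 3*5)) = 18/(5*(-6 + 15)) = (18/5)/9 = (18/5)*(⅑) = ⅖ ≈ 0.40000)
n² = (⅖)² = 4/25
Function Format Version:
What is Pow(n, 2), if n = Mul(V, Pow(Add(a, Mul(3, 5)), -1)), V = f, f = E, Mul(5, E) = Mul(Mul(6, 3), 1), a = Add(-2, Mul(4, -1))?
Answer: Rational(4, 25) ≈ 0.16000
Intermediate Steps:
a = -6 (a = Add(-2, -4) = -6)
E = Rational(18, 5) (E = Mul(Rational(1, 5), Mul(Mul(6, 3), 1)) = Mul(Rational(1, 5), Mul(18, 1)) = Mul(Rational(1, 5), 18) = Rational(18, 5) ≈ 3.6000)
f = Rational(18, 5) ≈ 3.6000
V = Rational(18, 5) ≈ 3.6000
n = Rational(2, 5) (n = Mul(Rational(18, 5), Pow(Add(-6, Mul(3, 5)), -1)) = Mul(Rational(18, 5), Pow(Add(-6, 15), -1)) = Mul(Rational(18, 5), Pow(9, -1)) = Mul(Rational(18, 5), Rational(1, 9)) = Rational(2, 5) ≈ 0.40000)
Pow(n, 2) = Pow(Rational(2, 5), 2) = Rational(4, 25)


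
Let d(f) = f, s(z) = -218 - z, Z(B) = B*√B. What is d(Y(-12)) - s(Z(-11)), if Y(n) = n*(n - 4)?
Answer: 410 - 11*I*√11 ≈ 410.0 - 36.483*I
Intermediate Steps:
Z(B) = B^(3/2)
Y(n) = n*(-4 + n)
d(Y(-12)) - s(Z(-11)) = -12*(-4 - 12) - (-218 - (-11)^(3/2)) = -12*(-16) - (-218 - (-11)*I*√11) = 192 - (-218 + 11*I*√11) = 192 + (218 - 11*I*√11) = 410 - 11*I*√11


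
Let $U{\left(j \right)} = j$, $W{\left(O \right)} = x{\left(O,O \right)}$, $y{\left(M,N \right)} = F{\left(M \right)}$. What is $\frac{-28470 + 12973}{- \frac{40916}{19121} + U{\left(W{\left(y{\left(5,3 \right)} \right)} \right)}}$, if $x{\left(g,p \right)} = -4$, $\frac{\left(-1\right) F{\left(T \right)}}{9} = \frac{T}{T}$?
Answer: $\frac{296318137}{117400} \approx 2524.0$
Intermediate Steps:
$F{\left(T \right)} = -9$ ($F{\left(T \right)} = - 9 \frac{T}{T} = \left(-9\right) 1 = -9$)
$y{\left(M,N \right)} = -9$
$W{\left(O \right)} = -4$
$\frac{-28470 + 12973}{- \frac{40916}{19121} + U{\left(W{\left(y{\left(5,3 \right)} \right)} \right)}} = \frac{-28470 + 12973}{- \frac{40916}{19121} - 4} = - \frac{15497}{\left(-40916\right) \frac{1}{19121} - 4} = - \frac{15497}{- \frac{40916}{19121} - 4} = - \frac{15497}{- \frac{117400}{19121}} = \left(-15497\right) \left(- \frac{19121}{117400}\right) = \frac{296318137}{117400}$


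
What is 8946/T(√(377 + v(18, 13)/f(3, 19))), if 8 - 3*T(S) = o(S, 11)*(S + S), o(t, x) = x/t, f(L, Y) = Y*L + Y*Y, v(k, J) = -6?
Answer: -1917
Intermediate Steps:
f(L, Y) = Y² + L*Y (f(L, Y) = L*Y + Y² = Y² + L*Y)
T(S) = -14/3 (T(S) = 8/3 - 11/S*(S + S)/3 = 8/3 - 11/S*2*S/3 = 8/3 - ⅓*22 = 8/3 - 22/3 = -14/3)
8946/T(√(377 + v(18, 13)/f(3, 19))) = 8946/(-14/3) = 8946*(-3/14) = -1917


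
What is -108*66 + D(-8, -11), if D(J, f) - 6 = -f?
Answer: -7111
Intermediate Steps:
D(J, f) = 6 - f
-108*66 + D(-8, -11) = -108*66 + (6 - 1*(-11)) = -7128 + (6 + 11) = -7128 + 17 = -7111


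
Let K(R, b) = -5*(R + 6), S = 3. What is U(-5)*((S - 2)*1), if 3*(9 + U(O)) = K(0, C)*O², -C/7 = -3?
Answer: -259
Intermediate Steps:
C = 21 (C = -7*(-3) = 21)
K(R, b) = -30 - 5*R (K(R, b) = -5*(6 + R) = -30 - 5*R)
U(O) = -9 - 10*O² (U(O) = -9 + ((-30 - 5*0)*O²)/3 = -9 + ((-30 + 0)*O²)/3 = -9 + (-30*O²)/3 = -9 - 10*O²)
U(-5)*((S - 2)*1) = (-9 - 10*(-5)²)*((3 - 2)*1) = (-9 - 10*25)*(1*1) = (-9 - 250)*1 = -259*1 = -259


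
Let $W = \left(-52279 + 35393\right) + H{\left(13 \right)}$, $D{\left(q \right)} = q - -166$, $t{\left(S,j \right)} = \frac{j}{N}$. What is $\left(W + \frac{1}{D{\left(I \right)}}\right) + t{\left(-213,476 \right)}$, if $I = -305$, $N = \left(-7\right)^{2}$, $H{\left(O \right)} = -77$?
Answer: $- \frac{16495554}{973} \approx -16953.0$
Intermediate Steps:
$N = 49$
$t{\left(S,j \right)} = \frac{j}{49}$
$D{\left(q \right)} = 166 + q$ ($D{\left(q \right)} = q + 166 = 166 + q$)
$W = -16963$ ($W = \left(-52279 + 35393\right) - 77 = -16886 - 77 = -16963$)
$\left(W + \frac{1}{D{\left(I \right)}}\right) + t{\left(-213,476 \right)} = \left(-16963 + \frac{1}{166 - 305}\right) + \frac{1}{49} \cdot 476 = \left(-16963 + \frac{1}{-139}\right) + \frac{68}{7} = \left(-16963 - \frac{1}{139}\right) + \frac{68}{7} = - \frac{2357858}{139} + \frac{68}{7} = - \frac{16495554}{973}$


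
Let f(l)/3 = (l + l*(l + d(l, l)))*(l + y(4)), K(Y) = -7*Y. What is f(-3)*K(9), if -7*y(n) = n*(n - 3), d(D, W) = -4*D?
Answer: -20250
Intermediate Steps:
y(n) = -n*(-3 + n)/7 (y(n) = -n*(n - 3)/7 = -n*(-3 + n)/7)
f(l) = 3*(-4/7 + l)*(l - 3*l²) (f(l) = 3*((l + l*(l - 4*l))*(l + (⅐)*4*(3 - 1*4))) = 3*((l + l*(-3*l))*(l + (⅐)*4*(3 - 4))) = 3*((l - 3*l²)*(l + (⅐)*4*(-1))) = 3*((l - 3*l²)*(l - 4/7)) = 3*((l - 3*l²)*(-4/7 + l)) = 3*((-4/7 + l)*(l - 3*l²)) = 3*(-4/7 + l)*(l - 3*l²))
f(-3)*K(9) = ((3/7)*(-3)*(-4 - 21*(-3)² + 19*(-3)))*(-7*9) = ((3/7)*(-3)*(-4 - 21*9 - 57))*(-63) = ((3/7)*(-3)*(-4 - 189 - 57))*(-63) = ((3/7)*(-3)*(-250))*(-63) = (2250/7)*(-63) = -20250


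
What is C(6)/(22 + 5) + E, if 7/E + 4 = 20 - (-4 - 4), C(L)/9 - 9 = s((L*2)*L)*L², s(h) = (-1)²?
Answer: 367/24 ≈ 15.292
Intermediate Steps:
s(h) = 1
C(L) = 81 + 9*L² (C(L) = 81 + 9*(1*L²) = 81 + 9*L²)
E = 7/24 (E = 7/(-4 + (20 - (-4 - 4))) = 7/(-4 + (20 - 1*(-8))) = 7/(-4 + (20 + 8)) = 7/(-4 + 28) = 7/24 ≈ 0.29167)
C(6)/(22 + 5) + E = (81 + 9*6²)/(22 + 5) + 7/24 = (81 + 9*36)/27 + 7/24 = (81 + 324)*(1/27) + 7/24 = 405*(1/27) + 7/24 = 15 + 7/24 = 367/24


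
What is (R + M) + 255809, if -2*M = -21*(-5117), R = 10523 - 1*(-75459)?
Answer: 576125/2 ≈ 2.8806e+5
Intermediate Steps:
R = 85982 (R = 10523 + 75459 = 85982)
M = -107457/2 (M = -(-21)*(-5117)/2 = -½*107457 = -107457/2 ≈ -53729.)
(R + M) + 255809 = (85982 - 107457/2) + 255809 = 64507/2 + 255809 = 576125/2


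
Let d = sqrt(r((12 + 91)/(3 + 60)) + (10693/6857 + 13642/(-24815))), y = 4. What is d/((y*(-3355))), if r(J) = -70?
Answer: -I*sqrt(1997491850769297295)/2283499626100 ≈ -0.00061893*I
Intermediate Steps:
d = I*sqrt(1997491850769297295)/170156455 (d = sqrt(-70 + (10693/6857 + 13642/(-24815))) = sqrt(-70 + (10693*(1/6857) + 13642*(-1/24815))) = sqrt(-70 + (10693/6857 - 13642/24815)) = sqrt(-70 + 171803601/170156455) = sqrt(-11739148249/170156455) = I*sqrt(1997491850769297295)/170156455 ≈ 8.306*I)
d/((y*(-3355))) = (I*sqrt(1997491850769297295)/170156455)/((4*(-3355))) = (I*sqrt(1997491850769297295)/170156455)/(-13420) = (I*sqrt(1997491850769297295)/170156455)*(-1/13420) = -I*sqrt(1997491850769297295)/2283499626100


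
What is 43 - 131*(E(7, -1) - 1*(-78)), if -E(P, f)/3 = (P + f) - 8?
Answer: -10961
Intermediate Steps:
E(P, f) = 24 - 3*P - 3*f (E(P, f) = -3*((P + f) - 8) = -3*(-8 + P + f) = 24 - 3*P - 3*f)
43 - 131*(E(7, -1) - 1*(-78)) = 43 - 131*((24 - 3*7 - 3*(-1)) - 1*(-78)) = 43 - 131*((24 - 21 + 3) + 78) = 43 - 131*(6 + 78) = 43 - 131*84 = 43 - 11004 = -10961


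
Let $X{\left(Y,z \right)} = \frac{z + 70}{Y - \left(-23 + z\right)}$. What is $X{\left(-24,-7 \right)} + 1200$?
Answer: $\frac{2421}{2} \approx 1210.5$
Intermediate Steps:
$X{\left(Y,z \right)} = \frac{70 + z}{23 + Y - z}$
$X{\left(-24,-7 \right)} + 1200 = \frac{70 - 7}{23 - 24 - -7} + 1200 = \frac{1}{23 - 24 + 7} \cdot 63 + 1200 = \frac{1}{6} \cdot 63 + 1200 = \frac{21}{2} + 1200 = \frac{2421}{2}$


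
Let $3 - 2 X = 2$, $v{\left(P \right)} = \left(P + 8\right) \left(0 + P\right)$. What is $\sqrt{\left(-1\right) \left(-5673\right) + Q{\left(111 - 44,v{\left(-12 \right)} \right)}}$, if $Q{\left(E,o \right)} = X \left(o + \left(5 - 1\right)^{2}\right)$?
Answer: $\sqrt{5705} \approx 75.531$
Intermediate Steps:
$v{\left(P \right)} = P \left(8 + P\right)$ ($v{\left(P \right)} = \left(8 + P\right) P = P \left(8 + P\right)$)
$X = \frac{1}{2}$ ($X = \frac{3}{2} - 1 = \frac{1}{2} \approx 0.5$)
$Q{\left(E,o \right)} = 8 + \frac{o}{2}$ ($Q{\left(E,o \right)} = \frac{o + \left(5 - 1\right)^{2}}{2} = \frac{o + 4^{2}}{2} = \frac{o + 16}{2} = \frac{16 + o}{2} = 8 + \frac{o}{2}$)
$\sqrt{\left(-1\right) \left(-5673\right) + Q{\left(111 - 44,v{\left(-12 \right)} \right)}} = \sqrt{\left(-1\right) \left(-5673\right) + \left(8 + \frac{\left(-12\right) \left(8 - 12\right)}{2}\right)} = \sqrt{5673 + \left(8 + \frac{\left(-12\right) \left(-4\right)}{2}\right)} = \sqrt{5673 + \left(8 + \frac{1}{2} \cdot 48\right)} = \sqrt{5673 + \left(8 + 24\right)} = \sqrt{5673 + 32} = \sqrt{5705}$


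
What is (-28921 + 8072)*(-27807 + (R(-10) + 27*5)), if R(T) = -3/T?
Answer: 5769272733/10 ≈ 5.7693e+8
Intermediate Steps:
(-28921 + 8072)*(-27807 + (R(-10) + 27*5)) = (-28921 + 8072)*(-27807 + (-3/(-10) + 27*5)) = -20849*(-27807 + (-3*(-⅒) + 135)) = -20849*(-27807 + (3/10 + 135)) = -20849*(-27807 + 1353/10) = -20849*(-276717/10) = 5769272733/10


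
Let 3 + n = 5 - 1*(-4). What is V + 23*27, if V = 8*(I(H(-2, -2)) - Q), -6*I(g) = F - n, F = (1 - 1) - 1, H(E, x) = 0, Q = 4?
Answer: 1795/3 ≈ 598.33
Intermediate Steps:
F = -1 (F = 0 - 1 = -1)
n = 6 (n = -3 + (5 - 1*(-4)) = -3 + (5 + 4) = -3 + 9 = 6)
I(g) = 7/6 (I(g) = -(-1 - 1*6)/6 = -(-1 - 6)/6 = -⅙*(-7) = 7/6)
V = -68/3 (V = 8*(7/6 - 1*4) = 8*(7/6 - 4) = 8*(-17/6) = -68/3 ≈ -22.667)
V + 23*27 = -68/3 + 23*27 = -68/3 + 621 = 1795/3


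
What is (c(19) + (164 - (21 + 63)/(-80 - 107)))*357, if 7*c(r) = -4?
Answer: 643548/11 ≈ 58504.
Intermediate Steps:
c(r) = -4/7 (c(r) = (⅐)*(-4) = -4/7)
(c(19) + (164 - (21 + 63)/(-80 - 107)))*357 = (-4/7 + (164 - (21 + 63)/(-80 - 107)))*357 = (-4/7 + (164 - 84/(-187)))*357 = (-4/7 + (164 - 84*(-1)/187))*357 = (-4/7 + (164 - 1*(-84/187)))*357 = (-4/7 + (164 + 84/187))*357 = (-4/7 + 30752/187)*357 = (214516/1309)*357 = 643548/11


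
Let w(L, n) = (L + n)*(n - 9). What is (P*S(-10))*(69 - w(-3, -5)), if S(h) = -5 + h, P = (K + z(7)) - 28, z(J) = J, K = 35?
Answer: 9030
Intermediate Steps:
P = 14 (P = (35 + 7) - 28 = 42 - 28 = 14)
w(L, n) = (-9 + n)*(L + n) (w(L, n) = (L + n)*(-9 + n) = (-9 + n)*(L + n))
(P*S(-10))*(69 - w(-3, -5)) = (14*(-5 - 10))*(69 - ((-5)² - 9*(-3) - 9*(-5) - 3*(-5))) = (14*(-15))*(69 - (25 + 27 + 45 + 15)) = -210*(69 - 1*112) = -210*(69 - 112) = -210*(-43) = 9030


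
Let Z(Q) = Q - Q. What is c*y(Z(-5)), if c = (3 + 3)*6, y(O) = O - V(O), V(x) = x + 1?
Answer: -36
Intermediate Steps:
Z(Q) = 0
V(x) = 1 + x
y(O) = -1 (y(O) = O - (1 + O) = O + (-1 - O) = -1)
c = 36 (c = 6*6 = 36)
c*y(Z(-5)) = 36*(-1) = -36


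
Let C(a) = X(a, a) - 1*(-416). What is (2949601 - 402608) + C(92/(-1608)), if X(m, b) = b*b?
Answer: 411671484565/161604 ≈ 2.5474e+6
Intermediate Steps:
X(m, b) = b²
C(a) = 416 + a² (C(a) = a² - 1*(-416) = a² + 416 = 416 + a²)
(2949601 - 402608) + C(92/(-1608)) = (2949601 - 402608) + (416 + (92/(-1608))²) = 2546993 + (416 + (92*(-1/1608))²) = 2546993 + (416 + (-23/402)²) = 2546993 + (416 + 529/161604) = 2546993 + 67227793/161604 = 411671484565/161604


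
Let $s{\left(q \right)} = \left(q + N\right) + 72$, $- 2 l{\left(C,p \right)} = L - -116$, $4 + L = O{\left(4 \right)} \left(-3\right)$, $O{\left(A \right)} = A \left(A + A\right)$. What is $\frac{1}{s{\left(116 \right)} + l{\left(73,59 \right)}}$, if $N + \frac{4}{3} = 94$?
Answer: $\frac{3}{818} \approx 0.0036675$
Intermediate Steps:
$N = \frac{278}{3}$ ($N = - \frac{4}{3} + 94 = \frac{278}{3} \approx 92.667$)
$O{\left(A \right)} = 2 A^{2}$ ($O{\left(A \right)} = A 2 A = 2 A^{2}$)
$L = -100$ ($L = -4 + 2 \cdot 4^{2} \left(-3\right) = -4 + 2 \cdot 16 \left(-3\right) = -4 + 32 \left(-3\right) = -4 - 96 = -100$)
$l{\left(C,p \right)} = -8$ ($l{\left(C,p \right)} = - \frac{-100 - -116}{2} = - \frac{-100 + 116}{2} = \left(- \frac{1}{2}\right) 16 = -8$)
$s{\left(q \right)} = \frac{494}{3} + q$ ($s{\left(q \right)} = \left(q + \frac{278}{3}\right) + 72 = \left(\frac{278}{3} + q\right) + 72 = \frac{494}{3} + q$)
$\frac{1}{s{\left(116 \right)} + l{\left(73,59 \right)}} = \frac{1}{\left(\frac{494}{3} + 116\right) - 8} = \frac{1}{\frac{842}{3} - 8} = \frac{1}{\frac{818}{3}} = \frac{3}{818}$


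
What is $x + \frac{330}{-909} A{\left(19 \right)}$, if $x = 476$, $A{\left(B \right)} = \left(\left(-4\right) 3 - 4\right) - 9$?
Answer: $\frac{146978}{303} \approx 485.08$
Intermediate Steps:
$A{\left(B \right)} = -25$ ($A{\left(B \right)} = \left(-12 - 4\right) - 9 = -16 - 9 = -25$)
$x + \frac{330}{-909} A{\left(19 \right)} = 476 + \frac{330}{-909} \left(-25\right) = 476 + 330 \left(- \frac{1}{909}\right) \left(-25\right) = 476 - - \frac{2750}{303} = 476 + \frac{2750}{303} = \frac{146978}{303}$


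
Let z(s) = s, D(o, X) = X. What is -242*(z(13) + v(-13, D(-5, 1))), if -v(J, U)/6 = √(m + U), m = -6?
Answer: -3146 + 1452*I*√5 ≈ -3146.0 + 3246.8*I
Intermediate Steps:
v(J, U) = -6*√(-6 + U)
-242*(z(13) + v(-13, D(-5, 1))) = -242*(13 - 6*√(-6 + 1)) = -242*(13 - 6*I*√5) = -3146 + 1452*I*√5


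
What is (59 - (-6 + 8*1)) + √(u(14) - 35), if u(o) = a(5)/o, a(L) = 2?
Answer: 57 + 2*I*√427/7 ≈ 57.0 + 5.904*I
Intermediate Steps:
u(o) = 2/o
(59 - (-6 + 8*1)) + √(u(14) - 35) = (59 - (-6 + 8*1)) + √(2/14 - 35) = (59 - (-6 + 8)) + √(2*(1/14) - 35) = (59 - 1*2) + √(⅐ - 35) = (59 - 2) + √(-244/7) = 57 + 2*I*√427/7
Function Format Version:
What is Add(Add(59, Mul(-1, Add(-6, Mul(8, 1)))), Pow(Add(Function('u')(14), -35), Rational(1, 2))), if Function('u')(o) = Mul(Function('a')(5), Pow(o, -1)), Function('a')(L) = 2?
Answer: Add(57, Mul(Rational(2, 7), I, Pow(427, Rational(1, 2)))) ≈ Add(57.000, Mul(5.9040, I))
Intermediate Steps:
Function('u')(o) = Mul(2, Pow(o, -1))
Add(Add(59, Mul(-1, Add(-6, Mul(8, 1)))), Pow(Add(Function('u')(14), -35), Rational(1, 2))) = Add(Add(59, Mul(-1, Add(-6, Mul(8, 1)))), Pow(Add(Mul(2, Pow(14, -1)), -35), Rational(1, 2))) = Add(Add(59, Mul(-1, Add(-6, 8))), Pow(Add(Mul(2, Rational(1, 14)), -35), Rational(1, 2))) = Add(Add(59, Mul(-1, 2)), Pow(Add(Rational(1, 7), -35), Rational(1, 2))) = Add(Add(59, -2), Pow(Rational(-244, 7), Rational(1, 2))) = Add(57, Mul(Rational(2, 7), I, Pow(427, Rational(1, 2))))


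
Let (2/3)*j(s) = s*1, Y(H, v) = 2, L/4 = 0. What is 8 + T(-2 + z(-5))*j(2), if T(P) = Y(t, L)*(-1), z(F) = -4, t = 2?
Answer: 2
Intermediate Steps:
L = 0 (L = 4*0 = 0)
j(s) = 3*s/2 (j(s) = 3*(s*1)/2 = 3*s/2)
T(P) = -2 (T(P) = 2*(-1) = -2)
8 + T(-2 + z(-5))*j(2) = 8 - 3*2 = 8 - 2*3 = 8 - 6 = 2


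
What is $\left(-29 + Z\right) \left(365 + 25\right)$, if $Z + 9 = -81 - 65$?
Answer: $-71760$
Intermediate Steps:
$Z = -155$ ($Z = -9 - 146 = -155$)
$\left(-29 + Z\right) \left(365 + 25\right) = \left(-29 - 155\right) \left(365 + 25\right) = \left(-184\right) 390 = -71760$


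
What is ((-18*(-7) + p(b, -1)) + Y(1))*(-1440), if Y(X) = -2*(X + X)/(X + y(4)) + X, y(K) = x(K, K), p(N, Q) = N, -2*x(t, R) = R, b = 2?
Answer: -191520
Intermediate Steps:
x(t, R) = -R/2
y(K) = -K/2
Y(X) = X - 4*X/(-2 + X) (Y(X) = -2*(X + X)/(X - 1/2*4) + X = -2*2*X/(X - 2) + X = -2*2*X/(-2 + X) + X = -4*X/(-2 + X) + X = X - 4*X/(-2 + X))
((-18*(-7) + p(b, -1)) + Y(1))*(-1440) = ((-18*(-7) + 2) + 1*(-6 + 1)/(-2 + 1))*(-1440) = ((126 + 2) + 1*(-5)/(-1))*(-1440) = (128 + 1*(-1)*(-5))*(-1440) = (128 + 5)*(-1440) = 133*(-1440) = -191520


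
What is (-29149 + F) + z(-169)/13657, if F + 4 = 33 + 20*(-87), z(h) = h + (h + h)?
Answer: -421455527/13657 ≈ -30860.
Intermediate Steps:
z(h) = 3*h (z(h) = h + 2*h = 3*h)
F = -1711 (F = -4 + (33 + 20*(-87)) = -4 + (33 - 1740) = -4 - 1707 = -1711)
(-29149 + F) + z(-169)/13657 = (-29149 - 1711) + (3*(-169))/13657 = -30860 - 507*1/13657 = -30860 - 507/13657 = -421455527/13657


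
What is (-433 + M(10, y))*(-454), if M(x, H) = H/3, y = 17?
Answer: 582028/3 ≈ 1.9401e+5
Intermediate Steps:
M(x, H) = H/3 (M(x, H) = H*(1/3) = H/3)
(-433 + M(10, y))*(-454) = (-433 + (1/3)*17)*(-454) = (-433 + 17/3)*(-454) = -1282/3*(-454) = 582028/3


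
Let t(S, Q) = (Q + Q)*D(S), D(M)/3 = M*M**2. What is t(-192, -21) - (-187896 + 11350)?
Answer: 891990434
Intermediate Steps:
D(M) = 3*M**3 (D(M) = 3*(M*M**2) = 3*M**3)
t(S, Q) = 6*Q*S**3 (t(S, Q) = (Q + Q)*(3*S**3) = (2*Q)*(3*S**3) = 6*Q*S**3)
t(-192, -21) - (-187896 + 11350) = 6*(-21)*(-192)**3 - (-187896 + 11350) = 6*(-21)*(-7077888) - 1*(-176546) = 891813888 + 176546 = 891990434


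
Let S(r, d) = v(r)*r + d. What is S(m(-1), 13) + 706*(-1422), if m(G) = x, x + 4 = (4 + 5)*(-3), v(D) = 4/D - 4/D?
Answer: -1003919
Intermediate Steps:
v(D) = 0
x = -31 (x = -4 + (4 + 5)*(-3) = -4 + 9*(-3) = -4 - 27 = -31)
m(G) = -31
S(r, d) = d (S(r, d) = 0*r + d = 0 + d = d)
S(m(-1), 13) + 706*(-1422) = 13 + 706*(-1422) = 13 - 1003932 = -1003919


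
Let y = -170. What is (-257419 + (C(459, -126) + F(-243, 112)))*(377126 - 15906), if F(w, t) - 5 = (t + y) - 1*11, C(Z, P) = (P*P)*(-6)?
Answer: -127416381580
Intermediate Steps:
C(Z, P) = -6*P² (C(Z, P) = P²*(-6) = -6*P²)
F(w, t) = -176 + t (F(w, t) = 5 + ((t - 170) - 1*11) = 5 + ((-170 + t) - 11) = 5 + (-181 + t) = -176 + t)
(-257419 + (C(459, -126) + F(-243, 112)))*(377126 - 15906) = (-257419 + (-6*(-126)² + (-176 + 112)))*(377126 - 15906) = (-257419 + (-6*15876 - 64))*361220 = (-257419 + (-95256 - 64))*361220 = (-257419 - 95320)*361220 = -352739*361220 = -127416381580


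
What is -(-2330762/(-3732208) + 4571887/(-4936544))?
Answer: 347332754373/1151513063072 ≈ 0.30163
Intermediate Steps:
-(-2330762/(-3732208) + 4571887/(-4936544)) = -(-2330762*(-1/3732208) + 4571887*(-1/4936544)) = -(1165381/1866104 - 4571887/4936544) = -1*(-347332754373/1151513063072) = 347332754373/1151513063072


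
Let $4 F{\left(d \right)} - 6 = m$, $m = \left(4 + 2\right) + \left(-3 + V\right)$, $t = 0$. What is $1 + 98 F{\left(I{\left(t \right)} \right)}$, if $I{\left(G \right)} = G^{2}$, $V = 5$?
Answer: $344$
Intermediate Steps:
$m = 8$ ($m = \left(4 + 2\right) + \left(-3 + 5\right) = 6 + 2 = 8$)
$F{\left(d \right)} = \frac{7}{2}$ ($F{\left(d \right)} = \frac{3}{2} + \frac{1}{4} \cdot 8 = \frac{3}{2} + 2 = \frac{7}{2}$)
$1 + 98 F{\left(I{\left(t \right)} \right)} = 1 + 98 \cdot \frac{7}{2} = 1 + 343 = 344$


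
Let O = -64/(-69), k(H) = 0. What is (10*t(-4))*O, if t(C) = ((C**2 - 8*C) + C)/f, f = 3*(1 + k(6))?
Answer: 28160/207 ≈ 136.04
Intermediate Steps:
O = 64/69 (O = -64*(-1/69) = 64/69 ≈ 0.92754)
f = 3 (f = 3*(1 + 0) = 3*1 = 3)
t(C) = -7*C/3 + C**2/3 (t(C) = ((C**2 - 8*C) + C)/3 = (C**2 - 7*C)*(1/3) = -7*C/3 + C**2/3)
(10*t(-4))*O = (10*((1/3)*(-4)*(-7 - 4)))*(64/69) = (10*((1/3)*(-4)*(-11)))*(64/69) = (10*(44/3))*(64/69) = (440/3)*(64/69) = 28160/207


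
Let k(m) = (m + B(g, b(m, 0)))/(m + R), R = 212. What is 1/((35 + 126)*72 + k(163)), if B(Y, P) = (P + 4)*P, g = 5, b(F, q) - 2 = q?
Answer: 15/173887 ≈ 8.6263e-5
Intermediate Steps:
b(F, q) = 2 + q
B(Y, P) = P*(4 + P) (B(Y, P) = (4 + P)*P = P*(4 + P))
k(m) = (12 + m)/(212 + m) (k(m) = (m + (2 + 0)*(4 + (2 + 0)))/(m + 212) = (m + 2*(4 + 2))/(212 + m) = (m + 2*6)/(212 + m) = (m + 12)/(212 + m) = (12 + m)/(212 + m))
1/((35 + 126)*72 + k(163)) = 1/((35 + 126)*72 + (12 + 163)/(212 + 163)) = 1/(161*72 + 175/375) = 1/(11592 + (1/375)*175) = 1/(11592 + 7/15) = 1/(173887/15) = 15/173887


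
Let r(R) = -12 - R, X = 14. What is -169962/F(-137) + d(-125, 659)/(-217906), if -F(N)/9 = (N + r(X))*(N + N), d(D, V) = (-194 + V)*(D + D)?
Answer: 6980279756/7299088329 ≈ 0.95632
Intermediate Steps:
d(D, V) = 2*D*(-194 + V) (d(D, V) = (-194 + V)*(2*D) = 2*D*(-194 + V))
F(N) = -18*N*(-26 + N) (F(N) = -9*(N + (-12 - 1*14))*(N + N) = -9*(N + (-12 - 14))*2*N = -9*(N - 26)*2*N = -9*(-26 + N)*2*N = -18*N*(-26 + N))
-169962/F(-137) + d(-125, 659)/(-217906) = -169962*(-1/(2466*(26 - 1*(-137)))) + (2*(-125)*(-194 + 659))/(-217906) = -169962*(-1/(2466*(26 + 137))) + (2*(-125)*465)*(-1/217906) = -169962/(18*(-137)*163) - 116250*(-1/217906) = -169962/(-401958) + 58125/108953 = -169962*(-1/401958) + 58125/108953 = 28327/66993 + 58125/108953 = 6980279756/7299088329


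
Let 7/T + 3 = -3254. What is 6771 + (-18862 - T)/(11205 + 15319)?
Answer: 584876237501/86388668 ≈ 6770.3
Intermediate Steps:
T = -7/3257 (T = 7/(-3 - 3254) = 7/(-3257) = 7*(-1/3257) = -7/3257 ≈ -0.0021492)
6771 + (-18862 - T)/(11205 + 15319) = 6771 + (-18862 - 1*(-7/3257))/(11205 + 15319) = 6771 + (-18862 + 7/3257)/26524 = 6771 - 61433527/3257*1/26524 = 6771 - 61433527/86388668 = 584876237501/86388668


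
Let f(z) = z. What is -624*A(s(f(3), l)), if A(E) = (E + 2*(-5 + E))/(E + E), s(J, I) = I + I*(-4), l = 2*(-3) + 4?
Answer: -416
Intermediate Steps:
l = -2 (l = -6 + 4 = -2)
s(J, I) = -3*I (s(J, I) = I - 4*I = -3*I)
A(E) = (-10 + 3*E)/(2*E) (A(E) = (E + (-10 + 2*E))/((2*E)) = (-10 + 3*E)*(1/(2*E)) = (-10 + 3*E)/(2*E))
-624*A(s(f(3), l)) = -624*(3/2 - 5/((-3*(-2)))) = -624*(3/2 - 5/6) = -624*(3/2 - 5*⅙) = -624*(3/2 - ⅚) = -624*⅔ = -416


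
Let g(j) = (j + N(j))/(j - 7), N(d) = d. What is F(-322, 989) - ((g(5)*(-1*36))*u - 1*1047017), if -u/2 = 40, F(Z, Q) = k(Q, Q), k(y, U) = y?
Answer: 1062406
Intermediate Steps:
F(Z, Q) = Q
u = -80 (u = -2*40 = -80)
g(j) = 2*j/(-7 + j) (g(j) = (j + j)/(j - 7) = (2*j)/(-7 + j) = 2*j/(-7 + j))
F(-322, 989) - ((g(5)*(-1*36))*u - 1*1047017) = 989 - (((2*5/(-7 + 5))*(-1*36))*(-80) - 1*1047017) = 989 - (((2*5/(-2))*(-36))*(-80) - 1047017) = 989 - (((2*5*(-½))*(-36))*(-80) - 1047017) = 989 - (-5*(-36)*(-80) - 1047017) = 989 - (180*(-80) - 1047017) = 989 - (-14400 - 1047017) = 989 - 1*(-1061417) = 989 + 1061417 = 1062406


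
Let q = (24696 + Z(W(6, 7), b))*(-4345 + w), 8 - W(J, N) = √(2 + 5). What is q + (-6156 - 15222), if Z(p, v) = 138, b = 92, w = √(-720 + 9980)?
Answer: -107925108 + 49668*√2315 ≈ -1.0554e+8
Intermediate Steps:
w = 2*√2315 (w = √9260 = 2*√2315 ≈ 96.229)
W(J, N) = 8 - √7 (W(J, N) = 8 - √(2 + 5) = 8 - √7)
q = -107903730 + 49668*√2315 (q = (24696 + 138)*(-4345 + 2*√2315) = 24834*(-4345 + 2*√2315) = -107903730 + 49668*√2315 ≈ -1.0551e+8)
q + (-6156 - 15222) = (-107903730 + 49668*√2315) + (-6156 - 15222) = (-107903730 + 49668*√2315) - 21378 = -107925108 + 49668*√2315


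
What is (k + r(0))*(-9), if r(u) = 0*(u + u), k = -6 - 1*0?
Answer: 54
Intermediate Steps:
k = -6 (k = -6 + 0 = -6)
r(u) = 0 (r(u) = 0*(2*u) = 0)
(k + r(0))*(-9) = (-6 + 0)*(-9) = -6*(-9) = 54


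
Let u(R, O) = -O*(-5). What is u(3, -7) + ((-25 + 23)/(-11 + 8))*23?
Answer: -59/3 ≈ -19.667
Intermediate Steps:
u(R, O) = 5*O (u(R, O) = -(-5)*O = 5*O)
u(3, -7) + ((-25 + 23)/(-11 + 8))*23 = 5*(-7) + ((-25 + 23)/(-11 + 8))*23 = -35 - 2/(-3)*23 = -35 - 2*(-1/3)*23 = -35 + (2/3)*23 = -35 + 46/3 = -59/3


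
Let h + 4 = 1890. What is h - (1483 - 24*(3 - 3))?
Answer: 403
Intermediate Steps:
h = 1886 (h = -4 + 1890 = 1886)
h - (1483 - 24*(3 - 3)) = 1886 - (1483 - 24*(3 - 3)) = 1886 - (1483 - 24*0) = 1886 - (1483 - 1*0) = 1886 - (1483 + 0) = 1886 - 1*1483 = 1886 - 1483 = 403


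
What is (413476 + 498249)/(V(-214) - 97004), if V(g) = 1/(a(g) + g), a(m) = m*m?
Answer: -41558248950/4421636327 ≈ -9.3988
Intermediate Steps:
a(m) = m**2
V(g) = 1/(g + g**2) (V(g) = 1/(g**2 + g) = 1/(g + g**2))
(413476 + 498249)/(V(-214) - 97004) = (413476 + 498249)/(1/((-214)*(1 - 214)) - 97004) = 911725/(-1/214/(-213) - 97004) = 911725/(-1/214*(-1/213) - 97004) = 911725/(1/45582 - 97004) = 911725/(-4421636327/45582) = 911725*(-45582/4421636327) = -41558248950/4421636327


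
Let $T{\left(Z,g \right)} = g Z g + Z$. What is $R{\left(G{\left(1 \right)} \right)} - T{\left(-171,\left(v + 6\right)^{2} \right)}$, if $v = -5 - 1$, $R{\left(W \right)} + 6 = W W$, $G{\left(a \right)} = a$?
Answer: $166$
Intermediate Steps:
$R{\left(W \right)} = -6 + W^{2}$ ($R{\left(W \right)} = -6 + W W = -6 + W^{2}$)
$v = -6$ ($v = -5 - 1 = -6$)
$T{\left(Z,g \right)} = Z + Z g^{2}$ ($T{\left(Z,g \right)} = Z g g + Z = Z g^{2} + Z = Z + Z g^{2}$)
$R{\left(G{\left(1 \right)} \right)} - T{\left(-171,\left(v + 6\right)^{2} \right)} = \left(-6 + 1^{2}\right) - - 171 \left(1 + \left(\left(-6 + 6\right)^{2}\right)^{2}\right) = \left(-6 + 1\right) - - 171 \left(1 + \left(0^{2}\right)^{2}\right) = -5 - - 171 \left(1 + 0^{2}\right) = -5 - - 171 \left(1 + 0\right) = -5 - \left(-171\right) 1 = -5 - -171 = -5 + 171 = 166$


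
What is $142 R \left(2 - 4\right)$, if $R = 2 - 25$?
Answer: $6532$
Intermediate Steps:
$R = -23$ ($R = 2 - 25 = -23$)
$142 R \left(2 - 4\right) = 142 \left(- 23 \left(2 - 4\right)\right) = 142 \left(\left(-23\right) \left(-2\right)\right) = 142 \cdot 46 = 6532$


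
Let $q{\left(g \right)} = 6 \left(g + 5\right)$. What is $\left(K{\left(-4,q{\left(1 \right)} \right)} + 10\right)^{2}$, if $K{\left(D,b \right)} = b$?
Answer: $2116$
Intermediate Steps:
$q{\left(g \right)} = 30 + 6 g$ ($q{\left(g \right)} = 6 \left(5 + g\right) = 30 + 6 g$)
$\left(K{\left(-4,q{\left(1 \right)} \right)} + 10\right)^{2} = \left(\left(30 + 6 \cdot 1\right) + 10\right)^{2} = \left(\left(30 + 6\right) + 10\right)^{2} = \left(36 + 10\right)^{2} = 46^{2} = 2116$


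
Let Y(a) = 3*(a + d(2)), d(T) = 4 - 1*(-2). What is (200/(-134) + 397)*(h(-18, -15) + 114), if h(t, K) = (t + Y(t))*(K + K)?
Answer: 45949266/67 ≈ 6.8581e+5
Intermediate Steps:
d(T) = 6 (d(T) = 4 + 2 = 6)
Y(a) = 18 + 3*a (Y(a) = 3*(a + 6) = 3*(6 + a) = 18 + 3*a)
h(t, K) = 2*K*(18 + 4*t) (h(t, K) = (t + (18 + 3*t))*(K + K) = (18 + 4*t)*(2*K) = 2*K*(18 + 4*t))
(200/(-134) + 397)*(h(-18, -15) + 114) = (200/(-134) + 397)*(4*(-15)*(9 + 2*(-18)) + 114) = (200*(-1/134) + 397)*(4*(-15)*(9 - 36) + 114) = (-100/67 + 397)*(4*(-15)*(-27) + 114) = 26499*(1620 + 114)/67 = (26499/67)*1734 = 45949266/67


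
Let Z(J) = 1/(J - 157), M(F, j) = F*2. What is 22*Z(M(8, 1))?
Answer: -22/141 ≈ -0.15603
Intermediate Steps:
M(F, j) = 2*F
Z(J) = 1/(-157 + J)
22*Z(M(8, 1)) = 22/(-157 + 2*8) = 22/(-157 + 16) = 22/(-141) = 22*(-1/141) = -22/141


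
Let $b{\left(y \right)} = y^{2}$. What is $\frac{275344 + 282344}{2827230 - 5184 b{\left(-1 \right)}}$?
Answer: $\frac{92948}{470341} \approx 0.19762$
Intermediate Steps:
$\frac{275344 + 282344}{2827230 - 5184 b{\left(-1 \right)}} = \frac{275344 + 282344}{2827230 - 5184 \left(-1\right)^{2}} = \frac{557688}{2827230 - 5184} = \frac{557688}{2822046} = 557688 \cdot \frac{1}{2822046} = \frac{92948}{470341}$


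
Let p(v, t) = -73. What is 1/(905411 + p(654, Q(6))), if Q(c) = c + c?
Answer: 1/905338 ≈ 1.1046e-6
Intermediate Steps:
Q(c) = 2*c
1/(905411 + p(654, Q(6))) = 1/(905411 - 73) = 1/905338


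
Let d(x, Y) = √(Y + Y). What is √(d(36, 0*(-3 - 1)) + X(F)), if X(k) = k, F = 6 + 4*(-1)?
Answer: √2 ≈ 1.4142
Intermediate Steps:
d(x, Y) = √2*√Y (d(x, Y) = √(2*Y) = √2*√Y)
F = 2 (F = 6 - 4 = 2)
√(d(36, 0*(-3 - 1)) + X(F)) = √(√2*√(0*(-3 - 1)) + 2) = √(√2*√(0*(-4)) + 2) = √(√2*√0 + 2) = √(√2*0 + 2) = √(0 + 2) = √2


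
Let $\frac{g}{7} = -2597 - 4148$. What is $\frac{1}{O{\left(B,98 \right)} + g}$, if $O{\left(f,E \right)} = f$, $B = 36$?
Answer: $- \frac{1}{47179} \approx -2.1196 \cdot 10^{-5}$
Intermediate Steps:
$g = -47215$ ($g = 7 \left(-2597 - 4148\right) = 7 \left(-6745\right) = -47215$)
$\frac{1}{O{\left(B,98 \right)} + g} = \frac{1}{36 - 47215} = \frac{1}{-47179} = - \frac{1}{47179}$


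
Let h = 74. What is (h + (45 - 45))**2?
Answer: 5476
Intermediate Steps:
(h + (45 - 45))**2 = (74 + (45 - 45))**2 = (74 + 0)**2 = 74**2 = 5476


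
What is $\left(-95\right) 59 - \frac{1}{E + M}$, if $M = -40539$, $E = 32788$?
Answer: $- \frac{43444354}{7751} \approx -5605.0$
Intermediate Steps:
$\left(-95\right) 59 - \frac{1}{E + M} = \left(-95\right) 59 - \frac{1}{32788 - 40539} = -5605 - \frac{1}{-7751} = -5605 - - \frac{1}{7751} = -5605 + \frac{1}{7751} = - \frac{43444354}{7751}$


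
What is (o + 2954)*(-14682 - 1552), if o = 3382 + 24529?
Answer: -501062410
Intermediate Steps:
o = 27911
(o + 2954)*(-14682 - 1552) = (27911 + 2954)*(-14682 - 1552) = 30865*(-16234) = -501062410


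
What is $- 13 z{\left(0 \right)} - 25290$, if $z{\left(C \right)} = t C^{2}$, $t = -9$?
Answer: $-25290$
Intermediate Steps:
$z{\left(C \right)} = - 9 C^{2}$
$- 13 z{\left(0 \right)} - 25290 = - 13 \left(- 9 \cdot 0^{2}\right) - 25290 = - 13 \left(\left(-9\right) 0\right) - 25290 = \left(-13\right) 0 - 25290 = 0 - 25290 = -25290$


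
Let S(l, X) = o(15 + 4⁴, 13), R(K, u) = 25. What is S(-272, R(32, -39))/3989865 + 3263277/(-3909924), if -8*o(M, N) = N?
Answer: -2893342453607/3466681982280 ≈ -0.83461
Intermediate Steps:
o(M, N) = -N/8
S(l, X) = -13/8 (S(l, X) = -⅛*13 = -13/8)
S(-272, R(32, -39))/3989865 + 3263277/(-3909924) = -13/8/3989865 + 3263277/(-3909924) = -13/8*1/3989865 + 3263277*(-1/3909924) = -13/31918920 - 1087759/1303308 = -2893342453607/3466681982280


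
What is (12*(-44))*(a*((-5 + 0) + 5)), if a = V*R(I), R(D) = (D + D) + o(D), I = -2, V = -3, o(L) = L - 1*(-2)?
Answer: 0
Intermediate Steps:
o(L) = 2 + L (o(L) = L + 2 = 2 + L)
R(D) = 2 + 3*D (R(D) = (D + D) + (2 + D) = 2*D + (2 + D) = 2 + 3*D)
a = 12 (a = -3*(2 + 3*(-2)) = -3*(2 - 6) = -3*(-4) = 12)
(12*(-44))*(a*((-5 + 0) + 5)) = (12*(-44))*(12*((-5 + 0) + 5)) = -6336*(-5 + 5) = -6336*0 = -528*0 = 0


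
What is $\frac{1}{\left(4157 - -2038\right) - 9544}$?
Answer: $- \frac{1}{3349} \approx -0.0002986$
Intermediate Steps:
$\frac{1}{\left(4157 - -2038\right) - 9544} = \frac{1}{\left(4157 + 2038\right) - 9544} = \frac{1}{6195 - 9544} = \frac{1}{-3349} = - \frac{1}{3349}$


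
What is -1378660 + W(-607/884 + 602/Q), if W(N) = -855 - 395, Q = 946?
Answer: -1379910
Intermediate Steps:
W(N) = -1250
-1378660 + W(-607/884 + 602/Q) = -1378660 - 1250 = -1379910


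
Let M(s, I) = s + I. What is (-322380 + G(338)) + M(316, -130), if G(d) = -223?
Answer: -322417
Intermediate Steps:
M(s, I) = I + s
(-322380 + G(338)) + M(316, -130) = (-322380 - 223) + (-130 + 316) = -322603 + 186 = -322417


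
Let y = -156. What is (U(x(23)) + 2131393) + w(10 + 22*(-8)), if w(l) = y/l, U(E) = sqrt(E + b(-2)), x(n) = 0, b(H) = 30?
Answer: 176905697/83 + sqrt(30) ≈ 2.1314e+6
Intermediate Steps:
U(E) = sqrt(30 + E) (U(E) = sqrt(E + 30) = sqrt(30 + E))
w(l) = -156/l
(U(x(23)) + 2131393) + w(10 + 22*(-8)) = (sqrt(30 + 0) + 2131393) - 156/(10 + 22*(-8)) = (sqrt(30) + 2131393) - 156/(10 - 176) = (2131393 + sqrt(30)) - 156/(-166) = (2131393 + sqrt(30)) - 156*(-1/166) = (2131393 + sqrt(30)) + 78/83 = 176905697/83 + sqrt(30)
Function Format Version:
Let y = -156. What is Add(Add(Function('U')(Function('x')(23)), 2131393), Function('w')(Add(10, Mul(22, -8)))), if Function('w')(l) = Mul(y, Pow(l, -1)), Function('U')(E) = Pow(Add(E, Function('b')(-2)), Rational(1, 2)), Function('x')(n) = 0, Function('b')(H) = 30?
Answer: Add(Rational(176905697, 83), Pow(30, Rational(1, 2))) ≈ 2.1314e+6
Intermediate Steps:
Function('U')(E) = Pow(Add(30, E), Rational(1, 2)) (Function('U')(E) = Pow(Add(E, 30), Rational(1, 2)) = Pow(Add(30, E), Rational(1, 2)))
Function('w')(l) = Mul(-156, Pow(l, -1))
Add(Add(Function('U')(Function('x')(23)), 2131393), Function('w')(Add(10, Mul(22, -8)))) = Add(Add(Pow(Add(30, 0), Rational(1, 2)), 2131393), Mul(-156, Pow(Add(10, Mul(22, -8)), -1))) = Add(Add(Pow(30, Rational(1, 2)), 2131393), Mul(-156, Pow(Add(10, -176), -1))) = Add(Add(2131393, Pow(30, Rational(1, 2))), Mul(-156, Pow(-166, -1))) = Add(Add(2131393, Pow(30, Rational(1, 2))), Mul(-156, Rational(-1, 166))) = Add(Add(2131393, Pow(30, Rational(1, 2))), Rational(78, 83)) = Add(Rational(176905697, 83), Pow(30, Rational(1, 2)))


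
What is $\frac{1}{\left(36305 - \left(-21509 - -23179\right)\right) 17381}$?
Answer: $\frac{1}{601990935} \approx 1.6612 \cdot 10^{-9}$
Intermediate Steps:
$\frac{1}{\left(36305 - \left(-21509 - -23179\right)\right) 17381} = \frac{1}{36305 - \left(-21509 + 23179\right)} \frac{1}{17381} = \frac{1}{36305 - 1670} \cdot \frac{1}{17381} = \frac{1}{34635} \cdot \frac{1}{17381} = \frac{1}{601990935}$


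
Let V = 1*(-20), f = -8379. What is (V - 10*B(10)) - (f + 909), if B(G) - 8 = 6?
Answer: 7310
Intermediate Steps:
B(G) = 14 (B(G) = 8 + 6 = 14)
V = -20
(V - 10*B(10)) - (f + 909) = (-20 - 10*14) - (-8379 + 909) = (-20 - 140) - 1*(-7470) = -160 + 7470 = 7310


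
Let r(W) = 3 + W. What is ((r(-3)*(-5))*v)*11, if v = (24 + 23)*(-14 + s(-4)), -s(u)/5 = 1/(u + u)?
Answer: 0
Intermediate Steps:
s(u) = -5/(2*u) (s(u) = -5/(u + u) = -5*1/(2*u) = -5/(2*u))
v = -5029/8 (v = (24 + 23)*(-14 - 5/2/(-4)) = 47*(-14 - 5/2*(-¼)) = 47*(-14 + 5/8) = 47*(-107/8) = -5029/8 ≈ -628.63)
((r(-3)*(-5))*v)*11 = (((3 - 3)*(-5))*(-5029/8))*11 = ((0*(-5))*(-5029/8))*11 = (0*(-5029/8))*11 = 0*11 = 0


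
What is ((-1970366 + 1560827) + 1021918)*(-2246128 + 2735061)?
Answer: 299412301607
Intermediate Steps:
((-1970366 + 1560827) + 1021918)*(-2246128 + 2735061) = (-409539 + 1021918)*488933 = 612379*488933 = 299412301607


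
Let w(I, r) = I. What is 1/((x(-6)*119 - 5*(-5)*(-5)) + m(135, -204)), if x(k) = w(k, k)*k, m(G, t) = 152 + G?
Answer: 1/4446 ≈ 0.00022492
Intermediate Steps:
x(k) = k² (x(k) = k*k = k²)
1/((x(-6)*119 - 5*(-5)*(-5)) + m(135, -204)) = 1/(((-6)²*119 - 5*(-5)*(-5)) + (152 + 135)) = 1/((36*119 + 25*(-5)) + 287) = 1/((4284 - 125) + 287) = 1/(4159 + 287) = 1/4446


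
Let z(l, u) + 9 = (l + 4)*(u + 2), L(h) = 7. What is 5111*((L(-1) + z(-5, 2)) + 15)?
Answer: 45999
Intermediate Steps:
z(l, u) = -9 + (2 + u)*(4 + l) (z(l, u) = -9 + (l + 4)*(u + 2) = -9 + (4 + l)*(2 + u) = -9 + (2 + u)*(4 + l))
5111*((L(-1) + z(-5, 2)) + 15) = 5111*((7 + (-1 + 2*(-5) + 4*2 - 5*2)) + 15) = 5111*((7 + (-1 - 10 + 8 - 10)) + 15) = 5111*((7 - 13) + 15) = 5111*(-6 + 15) = 5111*9 = 45999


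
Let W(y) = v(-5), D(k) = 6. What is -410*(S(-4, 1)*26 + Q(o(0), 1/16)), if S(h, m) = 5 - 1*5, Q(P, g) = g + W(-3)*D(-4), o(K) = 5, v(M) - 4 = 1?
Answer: -98605/8 ≈ -12326.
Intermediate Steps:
v(M) = 5 (v(M) = 4 + 1 = 5)
W(y) = 5
Q(P, g) = 30 + g (Q(P, g) = g + 5*6 = g + 30 = 30 + g)
S(h, m) = 0 (S(h, m) = 5 - 5 = 0)
-410*(S(-4, 1)*26 + Q(o(0), 1/16)) = -410*(0*26 + (30 + 1/16)) = -410*(0 + (30 + 1/16)) = -410*(0 + 481/16) = -410*481/16 = -98605/8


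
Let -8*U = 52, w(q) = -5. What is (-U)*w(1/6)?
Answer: -65/2 ≈ -32.500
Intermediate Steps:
U = -13/2 (U = -⅛*52 = -13/2 ≈ -6.5000)
(-U)*w(1/6) = -1*(-13/2)*(-5) = (13/2)*(-5) = -65/2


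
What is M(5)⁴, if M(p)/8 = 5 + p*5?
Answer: 3317760000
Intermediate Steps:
M(p) = 40 + 40*p (M(p) = 8*(5 + p*5) = 8*(5 + 5*p) = 40 + 40*p)
M(5)⁴ = (40 + 40*5)⁴ = (40 + 200)⁴ = 240⁴ = 3317760000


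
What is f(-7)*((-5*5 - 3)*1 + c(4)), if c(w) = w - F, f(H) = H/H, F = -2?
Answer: -22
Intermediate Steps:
f(H) = 1
c(w) = 2 + w (c(w) = w - 1*(-2) = w + 2 = 2 + w)
f(-7)*((-5*5 - 3)*1 + c(4)) = 1*((-5*5 - 3)*1 + (2 + 4)) = 1*((-25 - 3)*1 + 6) = 1*(-28*1 + 6) = 1*(-28 + 6) = 1*(-22) = -22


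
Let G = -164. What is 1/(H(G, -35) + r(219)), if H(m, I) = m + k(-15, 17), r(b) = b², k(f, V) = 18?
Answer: 1/47815 ≈ 2.0914e-5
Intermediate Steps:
H(m, I) = 18 + m (H(m, I) = m + 18 = 18 + m)
1/(H(G, -35) + r(219)) = 1/((18 - 164) + 219²) = 1/(-146 + 47961) = 1/47815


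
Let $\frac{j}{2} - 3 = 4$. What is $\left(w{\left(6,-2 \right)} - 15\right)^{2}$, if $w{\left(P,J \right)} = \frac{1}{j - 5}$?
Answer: $\frac{17956}{81} \approx 221.68$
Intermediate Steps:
$j = 14$ ($j = 6 + 2 \cdot 4 = 6 + 8 = 14$)
$w{\left(P,J \right)} = \frac{1}{9}$ ($w{\left(P,J \right)} = \frac{1}{14 - 5} = \frac{1}{9}$)
$\left(w{\left(6,-2 \right)} - 15\right)^{2} = \left(\frac{1}{9} - 15\right)^{2} = \left(- \frac{134}{9}\right)^{2} = \frac{17956}{81}$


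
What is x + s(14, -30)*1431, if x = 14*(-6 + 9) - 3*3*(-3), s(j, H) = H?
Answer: -42861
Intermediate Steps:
x = 69 (x = 14*3 - 9*(-3) = 42 + 27 = 69)
x + s(14, -30)*1431 = 69 - 30*1431 = 69 - 42930 = -42861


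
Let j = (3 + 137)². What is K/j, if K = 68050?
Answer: 1361/392 ≈ 3.4719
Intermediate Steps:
j = 19600 (j = 140² = 19600)
K/j = 68050/19600 = 68050*(1/19600) = 1361/392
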